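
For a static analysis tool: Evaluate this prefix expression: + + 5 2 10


Parsing prefix expression: + + 5 2 10
Step 1: Innermost operation '+ 5 2'
  5 + 2 = 7
Step 2: Outer operation '+ [7] 10'
  7 + 10 = 17

17


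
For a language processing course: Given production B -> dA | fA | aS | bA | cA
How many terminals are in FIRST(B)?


Production: B -> dA | fA | aS | bA | cA
Examining each alternative for leading terminals:
  B -> dA : first terminal = 'd'
  B -> fA : first terminal = 'f'
  B -> aS : first terminal = 'a'
  B -> bA : first terminal = 'b'
  B -> cA : first terminal = 'c'
FIRST(B) = {a, b, c, d, f}
Count: 5

5


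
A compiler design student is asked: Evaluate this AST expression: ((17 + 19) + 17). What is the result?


Expression: ((17 + 19) + 17)
Evaluating step by step:
  17 + 19 = 36
  36 + 17 = 53
Result: 53

53


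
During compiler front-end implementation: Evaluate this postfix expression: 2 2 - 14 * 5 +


Processing tokens left to right:
Push 2, Push 2
Pop 2 and 2, compute 2 - 2 = 0, push 0
Push 14
Pop 0 and 14, compute 0 * 14 = 0, push 0
Push 5
Pop 0 and 5, compute 0 + 5 = 5, push 5
Stack result: 5

5


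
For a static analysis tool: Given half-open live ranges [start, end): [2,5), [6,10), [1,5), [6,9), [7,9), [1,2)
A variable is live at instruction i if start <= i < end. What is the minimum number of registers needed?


Live ranges:
  Var0: [2, 5)
  Var1: [6, 10)
  Var2: [1, 5)
  Var3: [6, 9)
  Var4: [7, 9)
  Var5: [1, 2)
Sweep-line events (position, delta, active):
  pos=1 start -> active=1
  pos=1 start -> active=2
  pos=2 end -> active=1
  pos=2 start -> active=2
  pos=5 end -> active=1
  pos=5 end -> active=0
  pos=6 start -> active=1
  pos=6 start -> active=2
  pos=7 start -> active=3
  pos=9 end -> active=2
  pos=9 end -> active=1
  pos=10 end -> active=0
Maximum simultaneous active: 3
Minimum registers needed: 3

3


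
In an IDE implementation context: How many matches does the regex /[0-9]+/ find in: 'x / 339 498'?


Pattern: /[0-9]+/ (int literals)
Input: 'x / 339 498'
Scanning for matches:
  Match 1: '339'
  Match 2: '498'
Total matches: 2

2


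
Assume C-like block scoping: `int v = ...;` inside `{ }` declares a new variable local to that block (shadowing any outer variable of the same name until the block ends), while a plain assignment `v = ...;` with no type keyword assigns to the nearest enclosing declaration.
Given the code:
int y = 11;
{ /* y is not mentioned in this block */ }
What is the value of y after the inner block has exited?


Analyzing scoping rules:
Outer scope: declares y = 11
Inner block: y is neither redeclared nor assigned -> unchanged
After the block -> 11
Result: 11

11


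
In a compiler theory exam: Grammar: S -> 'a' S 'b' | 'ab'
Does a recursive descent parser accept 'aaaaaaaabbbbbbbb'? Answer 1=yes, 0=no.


Grammar accepts strings of the form a^n b^n (n >= 1)
Word: 'aaaaaaaabbbbbbbb'
Counting: 8 a's and 8 b's
Check: 8 == 8? Yes
Derivation (S -> aSb applied 7 time(s), then S -> ab): S => aSb => aaSbb => aaaSbbb => aaaaSbbbb => aaaaaSbbbbb => aaaaaaSbbbbbb => aaaaaaaSbbbbbbb => aaaaaaaabbbbbbbb
Accepted

1


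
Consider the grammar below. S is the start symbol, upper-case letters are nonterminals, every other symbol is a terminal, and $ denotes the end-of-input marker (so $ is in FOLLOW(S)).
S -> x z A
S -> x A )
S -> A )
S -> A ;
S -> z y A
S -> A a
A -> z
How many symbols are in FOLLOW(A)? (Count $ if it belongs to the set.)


S is the start symbol and does not occur in any rule body, so FOLLOW(S) = {$}.
Examining every occurrence of A in a rule body:
  S -> x z A : A is at the right end -> add FOLLOW(S) = {$}
  S -> x A ) : A is followed by terminal ')' -> add ')'
  S -> A ) : A is followed by terminal ')' -> add ')' (already in the set)
  S -> A ; : A is followed by terminal ';' -> add ';'
  S -> z y A : A is at the right end -> add FOLLOW(S) = {$} (already in the set)
  S -> A a : A is followed by terminal 'a' -> add 'a'
  A -> z : A does not occur in the body -> contributes nothing
FOLLOW(A) = {), ;, a, $}
Count: 4

4


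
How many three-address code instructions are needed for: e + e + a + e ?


Expression: e + e + a + e
Generating three-address code (respecting * over +/- precedence):
  Instruction 1: t1 = e + e
  Instruction 2: t2 = t1 + a
  Instruction 3: t3 = t2 + e
Total instructions: 3

3


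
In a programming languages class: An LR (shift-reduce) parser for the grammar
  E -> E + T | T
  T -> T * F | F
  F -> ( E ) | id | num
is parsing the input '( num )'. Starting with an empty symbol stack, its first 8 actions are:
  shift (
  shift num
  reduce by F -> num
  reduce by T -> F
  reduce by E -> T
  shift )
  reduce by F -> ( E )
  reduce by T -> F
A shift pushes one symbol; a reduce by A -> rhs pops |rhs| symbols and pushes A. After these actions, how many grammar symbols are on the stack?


Tracking the symbol stack through each action:
  Action 1: shift '(' : push -> stack = [(] (size 1)
  Action 2: shift 'num' : push -> stack = [(, num] (size 2)
  Action 3: reduce by F -> num : pop 1, push F -> stack = [(, F] (size 2)
  Action 4: reduce by T -> F : pop 1, push T -> stack = [(, T] (size 2)
  Action 5: reduce by E -> T : pop 1, push E -> stack = [(, E] (size 2)
  Action 6: shift ')' : push -> stack = [(, E, )] (size 3)
  Action 7: reduce by F -> ( E ) : pop 3, push F -> stack = [F] (size 1)
  Action 8: reduce by T -> F : pop 1, push T -> stack = [T] (size 1)
Final stack size: 1

1


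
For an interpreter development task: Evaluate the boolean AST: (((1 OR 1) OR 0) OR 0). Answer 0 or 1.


Step 1: Evaluate inner node
  1 OR 1 = 1
Step 2: Evaluate next node
  1 OR 0 = 1
Step 3: Evaluate root node
  1 OR 0 = 1

1


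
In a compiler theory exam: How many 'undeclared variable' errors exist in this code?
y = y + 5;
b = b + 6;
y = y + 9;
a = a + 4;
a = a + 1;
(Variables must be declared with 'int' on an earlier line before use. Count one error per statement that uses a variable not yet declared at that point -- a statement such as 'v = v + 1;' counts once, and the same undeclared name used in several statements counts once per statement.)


Scanning code line by line:
  Line 1: use 'y' -> ERROR (undeclared)
  Line 2: use 'b' -> ERROR (undeclared)
  Line 3: use 'y' -> ERROR (undeclared)
  Line 4: use 'a' -> ERROR (undeclared)
  Line 5: use 'a' -> ERROR (undeclared)
Total undeclared variable errors: 5

5


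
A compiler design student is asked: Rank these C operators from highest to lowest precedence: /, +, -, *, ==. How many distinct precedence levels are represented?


Looking up precedence for each operator:
  / -> precedence 6
  + -> precedence 5
  - -> precedence 5
  * -> precedence 6
  == -> precedence 3
Sorted highest to lowest: /, *, +, -, ==
Distinct precedence values: [6, 5, 3]
Number of distinct levels: 3

3


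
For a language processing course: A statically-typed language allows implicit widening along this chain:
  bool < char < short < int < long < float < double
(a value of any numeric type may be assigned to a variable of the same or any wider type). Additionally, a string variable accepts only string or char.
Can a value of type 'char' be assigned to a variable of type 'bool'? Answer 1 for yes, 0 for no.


Target variable type: bool
Source value type: char
Numeric ranks: char=1, bool=0
Widening allowed iff rank(source) <= rank(target): 1 <= 0? No
Result: 0

0


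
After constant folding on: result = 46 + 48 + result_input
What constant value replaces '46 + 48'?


Identifying constant sub-expression:
  Original: result = 46 + 48 + result_input
  46 and 48 are both compile-time constants
  Evaluating: 46 + 48 = 94
  After folding: result = 94 + result_input

94


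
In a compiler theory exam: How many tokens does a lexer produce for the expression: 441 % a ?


Scanning '441 % a'
Token 1: '441' -> integer_literal
Token 2: '%' -> operator
Token 3: 'a' -> identifier
Total tokens: 3

3


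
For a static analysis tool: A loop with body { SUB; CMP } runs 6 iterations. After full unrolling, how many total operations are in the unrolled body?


Loop body operations: SUB, CMP (2 ops per iteration)
Unrolling 6 iterations:
  Iteration 1: SUB, CMP (2 ops)
  Iteration 2: SUB, CMP (2 ops)
  Iteration 3: SUB, CMP (2 ops)
  Iteration 4: SUB, CMP (2 ops)
  Iteration 5: SUB, CMP (2 ops)
  Iteration 6: SUB, CMP (2 ops)
Total: 6 iterations * 2 ops/iter = 12 operations

12


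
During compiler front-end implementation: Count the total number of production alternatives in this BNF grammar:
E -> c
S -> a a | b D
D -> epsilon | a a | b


Counting alternatives per rule:
  E: 1 alternative(s)
  S: 2 alternative(s)
  D: 3 alternative(s)
Sum: 1 + 2 + 3 = 6

6


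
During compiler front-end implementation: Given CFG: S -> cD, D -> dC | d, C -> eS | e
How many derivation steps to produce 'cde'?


Grammar: S -> cD, D -> dC | d, C -> eS | e
Deriving 'cde':
Step 1: S -> cD => cD
Step 2: D -> dC => cdC
Step 3: C -> e => cde
Total derivation steps: 3

3


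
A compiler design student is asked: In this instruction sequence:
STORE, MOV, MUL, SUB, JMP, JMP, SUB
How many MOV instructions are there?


Scanning instruction sequence for MOV:
  Position 1: STORE
  Position 2: MOV <- MATCH
  Position 3: MUL
  Position 4: SUB
  Position 5: JMP
  Position 6: JMP
  Position 7: SUB
Matches at positions: [2]
Total MOV count: 1

1


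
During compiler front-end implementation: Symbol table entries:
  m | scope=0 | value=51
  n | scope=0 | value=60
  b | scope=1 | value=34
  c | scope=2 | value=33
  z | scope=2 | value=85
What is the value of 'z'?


Searching symbol table for 'z':
  m | scope=0 | value=51
  n | scope=0 | value=60
  b | scope=1 | value=34
  c | scope=2 | value=33
  z | scope=2 | value=85 <- MATCH
Found 'z' at scope 2 with value 85

85


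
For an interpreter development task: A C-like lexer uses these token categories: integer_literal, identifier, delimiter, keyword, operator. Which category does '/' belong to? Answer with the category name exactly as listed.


Token: '/'
Checking categories:
  identifier: no
  integer_literal: no
  operator: YES
  keyword: no
  delimiter: no
Category: operator

operator


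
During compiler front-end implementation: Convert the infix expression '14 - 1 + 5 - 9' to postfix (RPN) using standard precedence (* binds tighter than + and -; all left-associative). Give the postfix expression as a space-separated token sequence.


Applying the shunting-yard algorithm:
  Operand 14 -> output
  Push '-' onto operator stack -> op-stack: [-]
  Operand 1 -> output
  See '+' (prec 1); top '-' (prec 1) >= it -> pop '-' to output
  Push '+' onto operator stack -> op-stack: [+]
  Operand 5 -> output
  See '-' (prec 1); top '+' (prec 1) >= it -> pop '+' to output
  Push '-' onto operator stack -> op-stack: [-]
  Operand 9 -> output
  End of input: pop '-' to output
Postfix result: 14 1 - 5 + 9 -

14 1 - 5 + 9 -


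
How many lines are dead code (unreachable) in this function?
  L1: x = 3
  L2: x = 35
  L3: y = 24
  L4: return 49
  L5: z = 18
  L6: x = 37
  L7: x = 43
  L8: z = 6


Analyzing control flow:
  L1: reachable (before return)
  L2: reachable (before return)
  L3: reachable (before return)
  L4: reachable (return statement)
  L5: DEAD (after return at L4)
  L6: DEAD (after return at L4)
  L7: DEAD (after return at L4)
  L8: DEAD (after return at L4)
Return at L4, total lines = 8
Dead lines: L5 through L8
Count: 4

4


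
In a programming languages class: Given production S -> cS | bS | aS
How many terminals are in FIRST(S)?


Production: S -> cS | bS | aS
Examining each alternative for leading terminals:
  S -> cS : first terminal = 'c'
  S -> bS : first terminal = 'b'
  S -> aS : first terminal = 'a'
FIRST(S) = {a, b, c}
Count: 3

3


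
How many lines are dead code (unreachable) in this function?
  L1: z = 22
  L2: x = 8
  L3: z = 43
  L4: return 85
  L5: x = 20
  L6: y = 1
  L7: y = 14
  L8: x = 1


Analyzing control flow:
  L1: reachable (before return)
  L2: reachable (before return)
  L3: reachable (before return)
  L4: reachable (return statement)
  L5: DEAD (after return at L4)
  L6: DEAD (after return at L4)
  L7: DEAD (after return at L4)
  L8: DEAD (after return at L4)
Return at L4, total lines = 8
Dead lines: L5 through L8
Count: 4

4


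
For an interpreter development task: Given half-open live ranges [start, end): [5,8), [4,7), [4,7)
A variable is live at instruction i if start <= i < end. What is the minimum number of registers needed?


Live ranges:
  Var0: [5, 8)
  Var1: [4, 7)
  Var2: [4, 7)
Sweep-line events (position, delta, active):
  pos=4 start -> active=1
  pos=4 start -> active=2
  pos=5 start -> active=3
  pos=7 end -> active=2
  pos=7 end -> active=1
  pos=8 end -> active=0
Maximum simultaneous active: 3
Minimum registers needed: 3

3


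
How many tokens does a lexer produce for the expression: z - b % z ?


Scanning 'z - b % z'
Token 1: 'z' -> identifier
Token 2: '-' -> operator
Token 3: 'b' -> identifier
Token 4: '%' -> operator
Token 5: 'z' -> identifier
Total tokens: 5

5


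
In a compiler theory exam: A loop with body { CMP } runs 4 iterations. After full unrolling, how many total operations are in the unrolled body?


Loop body operations: CMP (1 op per iteration)
Unrolling 4 iterations:
  Iteration 1: CMP (1 ops)
  Iteration 2: CMP (1 ops)
  Iteration 3: CMP (1 ops)
  Iteration 4: CMP (1 ops)
Total: 4 iterations * 1 ops/iter = 4 operations

4


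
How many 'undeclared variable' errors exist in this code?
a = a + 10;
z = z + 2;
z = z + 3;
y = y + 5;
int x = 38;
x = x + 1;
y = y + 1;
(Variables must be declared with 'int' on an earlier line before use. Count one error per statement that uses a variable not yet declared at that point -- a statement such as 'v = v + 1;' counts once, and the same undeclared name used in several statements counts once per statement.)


Scanning code line by line:
  Line 1: use 'a' -> ERROR (undeclared)
  Line 2: use 'z' -> ERROR (undeclared)
  Line 3: use 'z' -> ERROR (undeclared)
  Line 4: use 'y' -> ERROR (undeclared)
  Line 5: declare 'x' -> declared = ['x']
  Line 6: use 'x' -> OK (declared)
  Line 7: use 'y' -> ERROR (undeclared)
Total undeclared variable errors: 5

5


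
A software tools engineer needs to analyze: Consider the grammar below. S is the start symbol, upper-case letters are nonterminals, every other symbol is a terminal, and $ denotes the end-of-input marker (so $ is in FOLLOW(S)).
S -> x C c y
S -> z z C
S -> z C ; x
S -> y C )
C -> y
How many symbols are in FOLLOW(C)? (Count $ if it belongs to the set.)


S is the start symbol and does not occur in any rule body, so FOLLOW(S) = {$}.
Examining every occurrence of C in a rule body:
  S -> x C c y : C is followed by terminal 'c' -> add 'c'
  S -> z z C : C is at the right end -> add FOLLOW(S) = {$}
  S -> z C ; x : C is followed by terminal ';' -> add ';'
  S -> y C ) : C is followed by terminal ')' -> add ')'
  C -> y : C does not occur in the body -> contributes nothing
FOLLOW(C) = {), ;, c, $}
Count: 4

4


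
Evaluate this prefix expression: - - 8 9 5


Parsing prefix expression: - - 8 9 5
Step 1: Innermost operation '- 8 9'
  8 - 9 = -1
Step 2: Outer operation '- [-1] 5'
  -1 - 5 = -6

-6


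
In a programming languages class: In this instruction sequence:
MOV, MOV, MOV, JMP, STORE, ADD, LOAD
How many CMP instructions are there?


Scanning instruction sequence for CMP:
  Position 1: MOV
  Position 2: MOV
  Position 3: MOV
  Position 4: JMP
  Position 5: STORE
  Position 6: ADD
  Position 7: LOAD
Matches at positions: []
Total CMP count: 0

0


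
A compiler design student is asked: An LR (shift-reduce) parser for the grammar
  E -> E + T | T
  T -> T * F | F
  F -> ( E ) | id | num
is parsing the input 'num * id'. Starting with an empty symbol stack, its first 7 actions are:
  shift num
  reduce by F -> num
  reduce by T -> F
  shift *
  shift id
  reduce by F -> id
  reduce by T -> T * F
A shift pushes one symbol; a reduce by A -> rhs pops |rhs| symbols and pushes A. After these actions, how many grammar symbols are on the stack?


Tracking the symbol stack through each action:
  Action 1: shift 'num' : push -> stack = [num] (size 1)
  Action 2: reduce by F -> num : pop 1, push F -> stack = [F] (size 1)
  Action 3: reduce by T -> F : pop 1, push T -> stack = [T] (size 1)
  Action 4: shift '*' : push -> stack = [T, *] (size 2)
  Action 5: shift 'id' : push -> stack = [T, *, id] (size 3)
  Action 6: reduce by F -> id : pop 1, push F -> stack = [T, *, F] (size 3)
  Action 7: reduce by T -> T * F : pop 3, push T -> stack = [T] (size 1)
Final stack size: 1

1


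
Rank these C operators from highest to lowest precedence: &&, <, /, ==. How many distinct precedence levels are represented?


Looking up precedence for each operator:
  && -> precedence 2
  < -> precedence 4
  / -> precedence 6
  == -> precedence 3
Sorted highest to lowest: /, <, ==, &&
Distinct precedence values: [6, 4, 3, 2]
Number of distinct levels: 4

4


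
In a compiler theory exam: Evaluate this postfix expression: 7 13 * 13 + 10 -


Processing tokens left to right:
Push 7, Push 13
Pop 7 and 13, compute 7 * 13 = 91, push 91
Push 13
Pop 91 and 13, compute 91 + 13 = 104, push 104
Push 10
Pop 104 and 10, compute 104 - 10 = 94, push 94
Stack result: 94

94


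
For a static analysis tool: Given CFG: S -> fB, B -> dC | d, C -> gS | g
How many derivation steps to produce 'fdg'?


Grammar: S -> fB, B -> dC | d, C -> gS | g
Deriving 'fdg':
Step 1: S -> fB => fB
Step 2: B -> dC => fdC
Step 3: C -> g => fdg
Total derivation steps: 3

3


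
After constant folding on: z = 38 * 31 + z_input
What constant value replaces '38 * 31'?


Identifying constant sub-expression:
  Original: z = 38 * 31 + z_input
  38 and 31 are both compile-time constants
  Evaluating: 38 * 31 = 1178
  After folding: z = 1178 + z_input

1178


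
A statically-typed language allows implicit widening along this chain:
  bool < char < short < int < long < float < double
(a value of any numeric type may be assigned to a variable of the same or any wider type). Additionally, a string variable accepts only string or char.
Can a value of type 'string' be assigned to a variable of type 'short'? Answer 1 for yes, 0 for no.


Target variable type: short
Source value type: string
Rule: string cannot widen to any numeric type
Result: 0

0


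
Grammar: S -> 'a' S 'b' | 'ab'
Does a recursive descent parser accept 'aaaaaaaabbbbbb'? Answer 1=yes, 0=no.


Grammar accepts strings of the form a^n b^n (n >= 1)
Word: 'aaaaaaaabbbbbb'
Counting: 8 a's and 6 b's
Check: 8 == 6? No
Mismatch: a-count != b-count
Rejected

0


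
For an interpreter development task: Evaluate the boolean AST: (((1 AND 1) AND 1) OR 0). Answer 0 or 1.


Step 1: Evaluate inner node
  1 AND 1 = 1
Step 2: Evaluate next node
  1 AND 1 = 1
Step 3: Evaluate root node
  1 OR 0 = 1

1


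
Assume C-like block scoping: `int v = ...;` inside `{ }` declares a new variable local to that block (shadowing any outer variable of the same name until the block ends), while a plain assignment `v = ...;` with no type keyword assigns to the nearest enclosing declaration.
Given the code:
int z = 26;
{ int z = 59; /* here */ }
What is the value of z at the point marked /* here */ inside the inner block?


Analyzing scoping rules:
Outer scope: declares z = 26
Inner block: 'int z = 59;' declares a NEW z that shadows the outer one
Inside the block the inner declaration is in scope -> 59
Result: 59

59


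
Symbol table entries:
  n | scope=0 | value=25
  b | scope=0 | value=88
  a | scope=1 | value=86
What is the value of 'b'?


Searching symbol table for 'b':
  n | scope=0 | value=25
  b | scope=0 | value=88 <- MATCH
  a | scope=1 | value=86
Found 'b' at scope 0 with value 88

88


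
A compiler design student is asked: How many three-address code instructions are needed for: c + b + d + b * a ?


Expression: c + b + d + b * a
Generating three-address code (respecting * over +/- precedence):
  Instruction 1: t1 = b * a
  Instruction 2: t2 = c + b
  Instruction 3: t3 = t2 + d
  Instruction 4: t4 = t3 + t1
Total instructions: 4

4


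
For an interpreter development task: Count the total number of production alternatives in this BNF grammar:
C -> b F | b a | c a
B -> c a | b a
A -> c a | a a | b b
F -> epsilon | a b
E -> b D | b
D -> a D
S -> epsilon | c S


Counting alternatives per rule:
  C: 3 alternative(s)
  B: 2 alternative(s)
  A: 3 alternative(s)
  F: 2 alternative(s)
  E: 2 alternative(s)
  D: 1 alternative(s)
  S: 2 alternative(s)
Sum: 3 + 2 + 3 + 2 + 2 + 1 + 2 = 15

15


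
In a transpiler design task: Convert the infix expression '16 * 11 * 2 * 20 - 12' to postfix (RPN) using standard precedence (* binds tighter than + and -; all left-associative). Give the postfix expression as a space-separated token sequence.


Applying the shunting-yard algorithm:
  Operand 16 -> output
  Push '*' onto operator stack -> op-stack: [*]
  Operand 11 -> output
  See '*' (prec 2); top '*' (prec 2) >= it -> pop '*' to output
  Push '*' onto operator stack -> op-stack: [*]
  Operand 2 -> output
  See '*' (prec 2); top '*' (prec 2) >= it -> pop '*' to output
  Push '*' onto operator stack -> op-stack: [*]
  Operand 20 -> output
  See '-' (prec 1); top '*' (prec 2) >= it -> pop '*' to output
  Push '-' onto operator stack -> op-stack: [-]
  Operand 12 -> output
  End of input: pop '-' to output
Postfix result: 16 11 * 2 * 20 * 12 -

16 11 * 2 * 20 * 12 -


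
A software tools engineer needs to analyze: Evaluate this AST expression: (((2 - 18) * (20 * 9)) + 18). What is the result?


Expression: (((2 - 18) * (20 * 9)) + 18)
Evaluating step by step:
  2 - 18 = -16
  20 * 9 = 180
  -16 * 180 = -2880
  -2880 + 18 = -2862
Result: -2862

-2862


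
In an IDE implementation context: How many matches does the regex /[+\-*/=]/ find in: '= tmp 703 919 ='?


Pattern: /[+\-*/=]/ (operators)
Input: '= tmp 703 919 ='
Scanning for matches:
  Match 1: '='
  Match 2: '='
Total matches: 2

2


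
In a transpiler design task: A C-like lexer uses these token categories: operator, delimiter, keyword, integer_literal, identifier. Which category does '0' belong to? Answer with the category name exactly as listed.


Token: '0'
Checking categories:
  identifier: no
  integer_literal: YES
  operator: no
  keyword: no
  delimiter: no
Category: integer_literal

integer_literal


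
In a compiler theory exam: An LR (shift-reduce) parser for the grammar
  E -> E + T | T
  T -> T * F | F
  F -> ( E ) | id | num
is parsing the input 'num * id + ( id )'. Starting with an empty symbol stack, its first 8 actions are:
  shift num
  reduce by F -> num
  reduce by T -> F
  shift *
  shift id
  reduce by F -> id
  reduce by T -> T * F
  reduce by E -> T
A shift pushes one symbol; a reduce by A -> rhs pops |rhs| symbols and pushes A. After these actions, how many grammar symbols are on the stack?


Tracking the symbol stack through each action:
  Action 1: shift 'num' : push -> stack = [num] (size 1)
  Action 2: reduce by F -> num : pop 1, push F -> stack = [F] (size 1)
  Action 3: reduce by T -> F : pop 1, push T -> stack = [T] (size 1)
  Action 4: shift '*' : push -> stack = [T, *] (size 2)
  Action 5: shift 'id' : push -> stack = [T, *, id] (size 3)
  Action 6: reduce by F -> id : pop 1, push F -> stack = [T, *, F] (size 3)
  Action 7: reduce by T -> T * F : pop 3, push T -> stack = [T] (size 1)
  Action 8: reduce by E -> T : pop 1, push E -> stack = [E] (size 1)
Final stack size: 1

1


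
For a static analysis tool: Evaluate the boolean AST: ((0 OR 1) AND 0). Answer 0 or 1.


Step 1: Evaluate inner node
  0 OR 1 = 1
Step 2: Evaluate root node
  1 AND 0 = 0

0


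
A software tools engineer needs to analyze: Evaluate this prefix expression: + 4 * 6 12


Parsing prefix expression: + 4 * 6 12
Step 1: Innermost operation '* 6 12'
  6 * 12 = 72
Step 2: Outer operation '+ 4 [72]'
  4 + 72 = 76

76


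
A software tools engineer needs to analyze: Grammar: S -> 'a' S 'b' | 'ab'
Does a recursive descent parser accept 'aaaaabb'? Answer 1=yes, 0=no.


Grammar accepts strings of the form a^n b^n (n >= 1)
Word: 'aaaaabb'
Counting: 5 a's and 2 b's
Check: 5 == 2? No
Mismatch: a-count != b-count
Rejected

0


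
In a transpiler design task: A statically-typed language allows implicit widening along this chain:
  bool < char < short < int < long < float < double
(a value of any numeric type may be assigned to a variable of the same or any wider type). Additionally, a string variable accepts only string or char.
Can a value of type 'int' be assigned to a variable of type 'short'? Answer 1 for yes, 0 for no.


Target variable type: short
Source value type: int
Numeric ranks: int=3, short=2
Widening allowed iff rank(source) <= rank(target): 3 <= 2? No
Result: 0

0


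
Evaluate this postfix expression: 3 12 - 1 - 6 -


Processing tokens left to right:
Push 3, Push 12
Pop 3 and 12, compute 3 - 12 = -9, push -9
Push 1
Pop -9 and 1, compute -9 - 1 = -10, push -10
Push 6
Pop -10 and 6, compute -10 - 6 = -16, push -16
Stack result: -16

-16


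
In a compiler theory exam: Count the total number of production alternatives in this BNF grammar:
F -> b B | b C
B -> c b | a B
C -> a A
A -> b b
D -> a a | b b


Counting alternatives per rule:
  F: 2 alternative(s)
  B: 2 alternative(s)
  C: 1 alternative(s)
  A: 1 alternative(s)
  D: 2 alternative(s)
Sum: 2 + 2 + 1 + 1 + 2 = 8

8


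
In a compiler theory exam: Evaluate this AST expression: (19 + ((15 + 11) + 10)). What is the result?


Expression: (19 + ((15 + 11) + 10))
Evaluating step by step:
  15 + 11 = 26
  26 + 10 = 36
  19 + 36 = 55
Result: 55

55


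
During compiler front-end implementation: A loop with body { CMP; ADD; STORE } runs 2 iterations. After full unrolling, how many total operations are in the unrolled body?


Loop body operations: CMP, ADD, STORE (3 ops per iteration)
Unrolling 2 iterations:
  Iteration 1: CMP, ADD, STORE (3 ops)
  Iteration 2: CMP, ADD, STORE (3 ops)
Total: 2 iterations * 3 ops/iter = 6 operations

6


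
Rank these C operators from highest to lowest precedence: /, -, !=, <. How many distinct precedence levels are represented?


Looking up precedence for each operator:
  / -> precedence 6
  - -> precedence 5
  != -> precedence 3
  < -> precedence 4
Sorted highest to lowest: /, -, <, !=
Distinct precedence values: [6, 5, 4, 3]
Number of distinct levels: 4

4


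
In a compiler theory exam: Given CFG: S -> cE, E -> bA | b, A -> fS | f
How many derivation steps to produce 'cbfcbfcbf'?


Grammar: S -> cE, E -> bA | b, A -> fS | f
Deriving 'cbfcbfcbf':
Step 1: S -> cE => cE
Step 2: E -> bA => cbA
Step 3: A -> fS => cbfS
Step 4: S -> cE => cbfcE
Step 5: E -> bA => cbfcbA
Step 6: A -> fS => cbfcbfS
Step 7: S -> cE => cbfcbfcE
Step 8: E -> bA => cbfcbfcbA
Step 9: A -> f => cbfcbfcbf
Total derivation steps: 9

9


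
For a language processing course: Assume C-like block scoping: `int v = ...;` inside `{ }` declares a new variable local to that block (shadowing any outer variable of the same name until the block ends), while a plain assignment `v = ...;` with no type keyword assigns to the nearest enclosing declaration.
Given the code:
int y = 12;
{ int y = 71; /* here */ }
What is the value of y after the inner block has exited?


Analyzing scoping rules:
Outer scope: declares y = 12
Inner block: 'int y = 71;' declares a NEW y that shadows the outer one
When the block exits the inner y goes out of scope; the outer y was never modified -> 12
Result: 12

12


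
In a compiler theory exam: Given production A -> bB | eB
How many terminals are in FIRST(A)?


Production: A -> bB | eB
Examining each alternative for leading terminals:
  A -> bB : first terminal = 'b'
  A -> eB : first terminal = 'e'
FIRST(A) = {b, e}
Count: 2

2


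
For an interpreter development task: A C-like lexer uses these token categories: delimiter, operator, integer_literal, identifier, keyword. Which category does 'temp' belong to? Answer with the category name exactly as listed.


Token: 'temp'
Checking categories:
  identifier: YES
  integer_literal: no
  operator: no
  keyword: no
  delimiter: no
Category: identifier

identifier


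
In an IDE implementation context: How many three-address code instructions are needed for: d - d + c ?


Expression: d - d + c
Generating three-address code (respecting * over +/- precedence):
  Instruction 1: t1 = d - d
  Instruction 2: t2 = t1 + c
Total instructions: 2

2


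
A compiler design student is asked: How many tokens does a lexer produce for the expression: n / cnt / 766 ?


Scanning 'n / cnt / 766'
Token 1: 'n' -> identifier
Token 2: '/' -> operator
Token 3: 'cnt' -> identifier
Token 4: '/' -> operator
Token 5: '766' -> integer_literal
Total tokens: 5

5


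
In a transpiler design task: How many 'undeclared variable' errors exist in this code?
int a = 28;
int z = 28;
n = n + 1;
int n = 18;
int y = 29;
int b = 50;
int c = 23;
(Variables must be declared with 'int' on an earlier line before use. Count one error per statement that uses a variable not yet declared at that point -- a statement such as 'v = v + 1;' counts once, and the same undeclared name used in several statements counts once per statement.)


Scanning code line by line:
  Line 1: declare 'a' -> declared = ['a']
  Line 2: declare 'z' -> declared = ['a', 'z']
  Line 3: use 'n' -> ERROR (undeclared)
  Line 4: declare 'n' -> declared = ['a', 'n', 'z']
  Line 5: declare 'y' -> declared = ['a', 'n', 'y', 'z']
  Line 6: declare 'b' -> declared = ['a', 'b', 'n', 'y', 'z']
  Line 7: declare 'c' -> declared = ['a', 'b', 'c', 'n', 'y', 'z']
Total undeclared variable errors: 1

1


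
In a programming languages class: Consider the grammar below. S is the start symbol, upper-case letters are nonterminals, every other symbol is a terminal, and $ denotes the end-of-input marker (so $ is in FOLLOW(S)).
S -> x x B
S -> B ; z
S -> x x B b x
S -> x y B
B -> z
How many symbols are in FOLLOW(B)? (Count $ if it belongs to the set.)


S is the start symbol and does not occur in any rule body, so FOLLOW(S) = {$}.
Examining every occurrence of B in a rule body:
  S -> x x B : B is at the right end -> add FOLLOW(S) = {$}
  S -> B ; z : B is followed by terminal ';' -> add ';'
  S -> x x B b x : B is followed by terminal 'b' -> add 'b'
  S -> x y B : B is at the right end -> add FOLLOW(S) = {$} (already in the set)
  B -> z : B does not occur in the body -> contributes nothing
FOLLOW(B) = {;, b, $}
Count: 3

3


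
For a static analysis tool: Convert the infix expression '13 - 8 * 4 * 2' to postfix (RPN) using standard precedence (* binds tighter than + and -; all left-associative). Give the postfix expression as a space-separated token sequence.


Applying the shunting-yard algorithm:
  Operand 13 -> output
  Push '-' onto operator stack -> op-stack: [-]
  Operand 8 -> output
  Push '*' onto operator stack -> op-stack: [-, *]
  Operand 4 -> output
  See '*' (prec 2); top '*' (prec 2) >= it -> pop '*' to output
  Push '*' onto operator stack -> op-stack: [-, *]
  Operand 2 -> output
  End of input: pop '*' to output
  End of input: pop '-' to output
Postfix result: 13 8 4 * 2 * -

13 8 4 * 2 * -


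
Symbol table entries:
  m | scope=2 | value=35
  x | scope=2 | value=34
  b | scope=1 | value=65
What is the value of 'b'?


Searching symbol table for 'b':
  m | scope=2 | value=35
  x | scope=2 | value=34
  b | scope=1 | value=65 <- MATCH
Found 'b' at scope 1 with value 65

65


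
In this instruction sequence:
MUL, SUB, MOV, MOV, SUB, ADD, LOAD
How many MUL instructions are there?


Scanning instruction sequence for MUL:
  Position 1: MUL <- MATCH
  Position 2: SUB
  Position 3: MOV
  Position 4: MOV
  Position 5: SUB
  Position 6: ADD
  Position 7: LOAD
Matches at positions: [1]
Total MUL count: 1

1


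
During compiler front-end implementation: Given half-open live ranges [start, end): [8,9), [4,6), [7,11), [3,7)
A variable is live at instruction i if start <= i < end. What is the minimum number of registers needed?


Live ranges:
  Var0: [8, 9)
  Var1: [4, 6)
  Var2: [7, 11)
  Var3: [3, 7)
Sweep-line events (position, delta, active):
  pos=3 start -> active=1
  pos=4 start -> active=2
  pos=6 end -> active=1
  pos=7 end -> active=0
  pos=7 start -> active=1
  pos=8 start -> active=2
  pos=9 end -> active=1
  pos=11 end -> active=0
Maximum simultaneous active: 2
Minimum registers needed: 2

2


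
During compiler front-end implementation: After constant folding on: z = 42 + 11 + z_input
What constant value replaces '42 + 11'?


Identifying constant sub-expression:
  Original: z = 42 + 11 + z_input
  42 and 11 are both compile-time constants
  Evaluating: 42 + 11 = 53
  After folding: z = 53 + z_input

53


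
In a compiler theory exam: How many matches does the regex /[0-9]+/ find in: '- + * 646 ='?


Pattern: /[0-9]+/ (int literals)
Input: '- + * 646 ='
Scanning for matches:
  Match 1: '646'
Total matches: 1

1


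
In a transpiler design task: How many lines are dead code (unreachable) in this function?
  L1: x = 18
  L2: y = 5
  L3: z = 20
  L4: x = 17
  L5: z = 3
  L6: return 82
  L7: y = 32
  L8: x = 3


Analyzing control flow:
  L1: reachable (before return)
  L2: reachable (before return)
  L3: reachable (before return)
  L4: reachable (before return)
  L5: reachable (before return)
  L6: reachable (return statement)
  L7: DEAD (after return at L6)
  L8: DEAD (after return at L6)
Return at L6, total lines = 8
Dead lines: L7 through L8
Count: 2

2


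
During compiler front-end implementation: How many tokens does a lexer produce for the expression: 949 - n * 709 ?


Scanning '949 - n * 709'
Token 1: '949' -> integer_literal
Token 2: '-' -> operator
Token 3: 'n' -> identifier
Token 4: '*' -> operator
Token 5: '709' -> integer_literal
Total tokens: 5

5


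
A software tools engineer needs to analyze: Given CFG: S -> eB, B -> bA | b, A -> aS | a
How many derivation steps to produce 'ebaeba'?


Grammar: S -> eB, B -> bA | b, A -> aS | a
Deriving 'ebaeba':
Step 1: S -> eB => eB
Step 2: B -> bA => ebA
Step 3: A -> aS => ebaS
Step 4: S -> eB => ebaeB
Step 5: B -> bA => ebaebA
Step 6: A -> a => ebaeba
Total derivation steps: 6

6


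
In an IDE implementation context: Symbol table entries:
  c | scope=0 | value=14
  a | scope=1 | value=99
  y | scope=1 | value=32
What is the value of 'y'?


Searching symbol table for 'y':
  c | scope=0 | value=14
  a | scope=1 | value=99
  y | scope=1 | value=32 <- MATCH
Found 'y' at scope 1 with value 32

32


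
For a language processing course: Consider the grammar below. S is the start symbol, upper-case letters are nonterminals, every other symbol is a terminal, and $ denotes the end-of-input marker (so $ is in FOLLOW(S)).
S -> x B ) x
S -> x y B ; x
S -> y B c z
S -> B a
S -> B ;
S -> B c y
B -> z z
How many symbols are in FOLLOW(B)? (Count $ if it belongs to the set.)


S is the start symbol and does not occur in any rule body, so FOLLOW(S) = {$}.
Examining every occurrence of B in a rule body:
  S -> x B ) x : B is followed by terminal ')' -> add ')'
  S -> x y B ; x : B is followed by terminal ';' -> add ';'
  S -> y B c z : B is followed by terminal 'c' -> add 'c'
  S -> B a : B is followed by terminal 'a' -> add 'a'
  S -> B ; : B is followed by terminal ';' -> add ';' (already in the set)
  S -> B c y : B is followed by terminal 'c' -> add 'c' (already in the set)
  B -> z z : B does not occur in the body -> contributes nothing
FOLLOW(B) = {), ;, a, c}
Count: 4

4


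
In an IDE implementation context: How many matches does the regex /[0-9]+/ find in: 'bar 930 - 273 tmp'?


Pattern: /[0-9]+/ (int literals)
Input: 'bar 930 - 273 tmp'
Scanning for matches:
  Match 1: '930'
  Match 2: '273'
Total matches: 2

2


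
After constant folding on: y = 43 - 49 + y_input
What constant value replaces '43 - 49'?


Identifying constant sub-expression:
  Original: y = 43 - 49 + y_input
  43 and 49 are both compile-time constants
  Evaluating: 43 - 49 = -6
  After folding: y = -6 + y_input

-6


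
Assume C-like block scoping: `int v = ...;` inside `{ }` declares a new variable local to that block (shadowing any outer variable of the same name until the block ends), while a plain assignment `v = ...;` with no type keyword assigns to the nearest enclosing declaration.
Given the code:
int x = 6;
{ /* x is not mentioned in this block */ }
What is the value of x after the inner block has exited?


Analyzing scoping rules:
Outer scope: declares x = 6
Inner block: x is neither redeclared nor assigned -> unchanged
After the block -> 6
Result: 6

6


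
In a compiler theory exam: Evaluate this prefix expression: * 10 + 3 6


Parsing prefix expression: * 10 + 3 6
Step 1: Innermost operation '+ 3 6'
  3 + 6 = 9
Step 2: Outer operation '* 10 [9]'
  10 * 9 = 90

90


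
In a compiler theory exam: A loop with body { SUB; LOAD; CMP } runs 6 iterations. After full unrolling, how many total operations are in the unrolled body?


Loop body operations: SUB, LOAD, CMP (3 ops per iteration)
Unrolling 6 iterations:
  Iteration 1: SUB, LOAD, CMP (3 ops)
  Iteration 2: SUB, LOAD, CMP (3 ops)
  Iteration 3: SUB, LOAD, CMP (3 ops)
  Iteration 4: SUB, LOAD, CMP (3 ops)
  Iteration 5: SUB, LOAD, CMP (3 ops)
  Iteration 6: SUB, LOAD, CMP (3 ops)
Total: 6 iterations * 3 ops/iter = 18 operations

18


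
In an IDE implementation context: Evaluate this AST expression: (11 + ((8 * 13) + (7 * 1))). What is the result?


Expression: (11 + ((8 * 13) + (7 * 1)))
Evaluating step by step:
  8 * 13 = 104
  7 * 1 = 7
  104 + 7 = 111
  11 + 111 = 122
Result: 122

122


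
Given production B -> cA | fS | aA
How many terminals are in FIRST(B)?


Production: B -> cA | fS | aA
Examining each alternative for leading terminals:
  B -> cA : first terminal = 'c'
  B -> fS : first terminal = 'f'
  B -> aA : first terminal = 'a'
FIRST(B) = {a, c, f}
Count: 3

3


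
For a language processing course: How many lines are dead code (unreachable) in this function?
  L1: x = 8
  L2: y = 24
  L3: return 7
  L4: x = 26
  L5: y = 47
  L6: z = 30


Analyzing control flow:
  L1: reachable (before return)
  L2: reachable (before return)
  L3: reachable (return statement)
  L4: DEAD (after return at L3)
  L5: DEAD (after return at L3)
  L6: DEAD (after return at L3)
Return at L3, total lines = 6
Dead lines: L4 through L6
Count: 3

3


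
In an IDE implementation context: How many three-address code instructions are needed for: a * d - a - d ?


Expression: a * d - a - d
Generating three-address code (respecting * over +/- precedence):
  Instruction 1: t1 = a * d
  Instruction 2: t2 = t1 - a
  Instruction 3: t3 = t2 - d
Total instructions: 3

3


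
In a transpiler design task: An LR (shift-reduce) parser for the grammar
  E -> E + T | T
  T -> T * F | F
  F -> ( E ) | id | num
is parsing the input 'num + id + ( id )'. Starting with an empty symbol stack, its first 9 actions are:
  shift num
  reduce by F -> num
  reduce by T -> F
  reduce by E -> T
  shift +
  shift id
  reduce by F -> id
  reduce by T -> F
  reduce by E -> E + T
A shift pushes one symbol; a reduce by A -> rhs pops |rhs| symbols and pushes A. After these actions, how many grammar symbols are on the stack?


Tracking the symbol stack through each action:
  Action 1: shift 'num' : push -> stack = [num] (size 1)
  Action 2: reduce by F -> num : pop 1, push F -> stack = [F] (size 1)
  Action 3: reduce by T -> F : pop 1, push T -> stack = [T] (size 1)
  Action 4: reduce by E -> T : pop 1, push E -> stack = [E] (size 1)
  Action 5: shift '+' : push -> stack = [E, +] (size 2)
  Action 6: shift 'id' : push -> stack = [E, +, id] (size 3)
  Action 7: reduce by F -> id : pop 1, push F -> stack = [E, +, F] (size 3)
  Action 8: reduce by T -> F : pop 1, push T -> stack = [E, +, T] (size 3)
  Action 9: reduce by E -> E + T : pop 3, push E -> stack = [E] (size 1)
Final stack size: 1

1
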